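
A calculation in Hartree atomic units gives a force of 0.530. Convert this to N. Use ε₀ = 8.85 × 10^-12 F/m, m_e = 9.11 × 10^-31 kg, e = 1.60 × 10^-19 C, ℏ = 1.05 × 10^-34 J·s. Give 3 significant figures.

One atomic unit of force: F_au = E_h/a₀ = m_e²e⁶/((4πε₀)³ℏ⁴) = 8.33 × 10^-8 N.
0.530 × 8.33 × 10^-8 N = 4.41 × 10^-8 N

4.41 × 10^-8 N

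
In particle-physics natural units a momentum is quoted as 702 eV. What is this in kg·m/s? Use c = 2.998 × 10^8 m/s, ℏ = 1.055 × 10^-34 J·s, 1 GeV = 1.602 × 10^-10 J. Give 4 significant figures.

3.751 × 10^-25 kg·m/s

Momentum is [E]/c; divide by c.
1 GeV → 1/c × (1 GeV in J) = 5.344 × 10^-19 kg·m/s.
Convert the energy scale: 702 eV = 7.02 × 10^-7 GeV.
Result: 7.02 × 10^-7 × 5.344 × 10^-19 = 3.751 × 10^-25 kg·m/s.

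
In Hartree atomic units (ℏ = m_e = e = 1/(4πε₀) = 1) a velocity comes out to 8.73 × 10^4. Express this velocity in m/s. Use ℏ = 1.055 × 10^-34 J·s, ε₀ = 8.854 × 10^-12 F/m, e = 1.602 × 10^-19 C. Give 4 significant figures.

One atomic unit of velocity: v_au = e²/(4πε₀ℏ) = 2.186 × 10^6 m/s.
8.73 × 10^4 × 2.186 × 10^6 m/s = 1.909 × 10^11 m/s

1.909 × 10^11 m/s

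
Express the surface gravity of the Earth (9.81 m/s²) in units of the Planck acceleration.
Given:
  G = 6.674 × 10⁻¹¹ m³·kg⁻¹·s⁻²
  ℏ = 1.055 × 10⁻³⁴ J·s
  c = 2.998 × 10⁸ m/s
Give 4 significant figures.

1.764 × 10⁻⁵¹

Planck acceleration: a_P = √(c⁷/(ℏG)) = 5.560 × 10⁵¹ m/s².
9.81 / 5.560 × 10⁵¹ = 1.764 × 10⁻⁵¹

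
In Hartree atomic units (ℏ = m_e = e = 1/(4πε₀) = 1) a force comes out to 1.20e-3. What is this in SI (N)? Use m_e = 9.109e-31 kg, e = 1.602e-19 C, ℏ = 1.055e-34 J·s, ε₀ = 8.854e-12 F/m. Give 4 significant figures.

One atomic unit of force: F_au = E_h/a₀ = m_e²e⁶/((4πε₀)³ℏ⁴) = 8.220e-8 N.
1.20e-3 × 8.220e-8 N = 9.864e-11 N

9.864e-11 N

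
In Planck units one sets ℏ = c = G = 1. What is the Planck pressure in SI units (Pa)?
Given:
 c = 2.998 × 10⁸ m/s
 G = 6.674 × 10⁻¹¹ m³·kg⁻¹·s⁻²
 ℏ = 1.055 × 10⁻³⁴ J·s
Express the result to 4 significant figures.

4.632 × 10¹¹³ Pa

p_P = c⁷/(ℏG²)
  = 2.177 × 10⁵⁹ / 4.699 × 10⁻⁵⁵
  = 4.632 × 10¹¹³ Pa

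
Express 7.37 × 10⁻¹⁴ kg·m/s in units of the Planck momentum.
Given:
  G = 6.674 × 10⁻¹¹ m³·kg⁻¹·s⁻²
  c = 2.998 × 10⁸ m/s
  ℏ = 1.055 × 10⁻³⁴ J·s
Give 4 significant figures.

Planck momentum: p_P = √(ℏc³/G) = 6.527 kg·m/s.
7.37 × 10⁻¹⁴ / 6.527 = 1.129 × 10⁻¹⁴

1.129 × 10⁻¹⁴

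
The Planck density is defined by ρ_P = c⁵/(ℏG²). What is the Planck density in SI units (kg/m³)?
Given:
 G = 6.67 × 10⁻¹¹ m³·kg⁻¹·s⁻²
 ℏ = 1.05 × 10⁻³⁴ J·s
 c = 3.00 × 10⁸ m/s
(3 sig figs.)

ρ_P = c⁵/(ℏG²)
  = 2.43 × 10⁴² / 4.67 × 10⁻⁵⁵
  = 5.20 × 10⁹⁶ kg/m³

5.20 × 10⁹⁶ kg/m³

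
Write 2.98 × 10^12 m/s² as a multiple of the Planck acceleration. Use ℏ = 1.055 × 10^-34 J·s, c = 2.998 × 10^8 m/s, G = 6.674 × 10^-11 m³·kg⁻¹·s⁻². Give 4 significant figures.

5.360 × 10^-40

Planck acceleration: a_P = √(c⁷/(ℏG)) = 5.560 × 10^51 m/s².
2.98 × 10^12 / 5.560 × 10^51 = 5.360 × 10^-40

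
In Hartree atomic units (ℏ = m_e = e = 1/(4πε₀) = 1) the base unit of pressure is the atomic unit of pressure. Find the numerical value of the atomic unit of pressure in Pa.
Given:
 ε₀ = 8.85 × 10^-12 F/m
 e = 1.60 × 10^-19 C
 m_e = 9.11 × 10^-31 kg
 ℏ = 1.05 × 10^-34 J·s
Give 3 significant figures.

3.01 × 10^13 Pa

P_au = E_h/a₀³ = m_e⁴e¹⁰/((4πε₀)⁵ℏ⁸)
E_h = 4.38 × 10^-18 J
a₀ = 5.26 × 10^-11 m
E_h/a₀³ = 3.01 × 10^13 Pa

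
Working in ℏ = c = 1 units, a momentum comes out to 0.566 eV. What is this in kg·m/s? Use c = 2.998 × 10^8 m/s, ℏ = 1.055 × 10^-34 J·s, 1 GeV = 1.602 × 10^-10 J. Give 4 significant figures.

Momentum is [E]/c; divide by c.
1 GeV → 1/c × (1 GeV in J) = 5.344 × 10^-19 kg·m/s.
Convert the energy scale: 0.566 eV = 5.66 × 10^-10 GeV.
Result: 5.66 × 10^-10 × 5.344 × 10^-19 = 3.024 × 10^-28 kg·m/s.

3.024 × 10^-28 kg·m/s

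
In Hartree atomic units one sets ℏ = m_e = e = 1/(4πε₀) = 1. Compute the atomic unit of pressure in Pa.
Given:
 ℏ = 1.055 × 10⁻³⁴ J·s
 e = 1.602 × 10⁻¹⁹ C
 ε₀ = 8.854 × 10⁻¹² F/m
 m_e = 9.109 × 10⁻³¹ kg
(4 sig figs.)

P_au = E_h/a₀³ = m_e⁴e¹⁰/((4πε₀)⁵ℏ⁸)
E_h = 4.354 × 10⁻¹⁸ J
a₀ = 5.297 × 10⁻¹¹ m
E_h/a₀³ = 2.929 × 10¹³ Pa

2.929 × 10¹³ Pa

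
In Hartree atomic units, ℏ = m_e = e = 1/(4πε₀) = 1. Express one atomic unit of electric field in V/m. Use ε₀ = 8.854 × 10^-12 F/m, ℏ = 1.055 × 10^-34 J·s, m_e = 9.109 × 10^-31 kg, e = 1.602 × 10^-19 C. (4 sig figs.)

5.131 × 10^11 V/m

From ℏ = m_e = e = 1/(4πε₀) = 1 the electric field scale is E_au = E_h/(e a₀) = m_e²e⁵/((4πε₀)³ℏ⁴).
E_h = 4.354 × 10^-18 J
a₀ = 5.297 × 10^-11 m
E_h/(e·a₀) = 5.131 × 10^11 V/m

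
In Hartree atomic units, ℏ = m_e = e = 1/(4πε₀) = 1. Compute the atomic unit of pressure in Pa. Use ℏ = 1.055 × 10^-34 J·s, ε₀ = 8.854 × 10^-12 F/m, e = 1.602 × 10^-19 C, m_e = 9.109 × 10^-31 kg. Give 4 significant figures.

From ℏ = m_e = e = 1/(4πε₀) = 1 the pressure scale is P_au = E_h/a₀³ = m_e⁴e¹⁰/((4πε₀)⁵ℏ⁸).
E_h = 4.354 × 10^-18 J
a₀ = 5.297 × 10^-11 m
E_h/a₀³ = 2.929 × 10^13 Pa

2.929 × 10^13 Pa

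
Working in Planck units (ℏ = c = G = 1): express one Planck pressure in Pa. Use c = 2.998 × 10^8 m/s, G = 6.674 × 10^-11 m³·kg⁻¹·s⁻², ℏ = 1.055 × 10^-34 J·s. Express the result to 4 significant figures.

Dimensional analysis gives p_P = c⁷/(ℏG²).
  = 2.177 × 10^59 / 4.699 × 10^-55
  = 4.632 × 10^113 Pa

4.632 × 10^113 Pa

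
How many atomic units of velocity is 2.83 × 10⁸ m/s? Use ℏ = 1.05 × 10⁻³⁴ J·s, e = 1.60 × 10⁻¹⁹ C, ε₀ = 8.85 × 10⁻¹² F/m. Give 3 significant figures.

atomic unit of velocity: v_au = e²/(4πε₀ℏ) = 2.19 × 10⁶ m/s.
2.83 × 10⁸ / 2.19 × 10⁶ = 129

129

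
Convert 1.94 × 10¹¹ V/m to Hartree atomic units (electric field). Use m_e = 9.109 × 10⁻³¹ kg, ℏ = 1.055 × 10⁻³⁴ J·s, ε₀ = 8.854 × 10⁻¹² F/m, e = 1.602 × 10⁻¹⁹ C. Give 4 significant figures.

0.3781

atomic unit of electric field: E_au = E_h/(e a₀) = m_e²e⁵/((4πε₀)³ℏ⁴) = 5.131 × 10¹¹ V/m.
1.94 × 10¹¹ / 5.131 × 10¹¹ = 0.3781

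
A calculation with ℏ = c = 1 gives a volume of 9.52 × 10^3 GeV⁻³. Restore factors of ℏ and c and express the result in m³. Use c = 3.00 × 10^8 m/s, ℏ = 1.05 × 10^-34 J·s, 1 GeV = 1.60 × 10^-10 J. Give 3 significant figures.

7.26 × 10^-44 m³

Volume is [L]³ = [E]⁻³·(ℏc)³.
1 GeV⁻³ → (ℏc)³ × (1 GeV in J)⁻³ = 7.63 × 10^-48 m³.
Result: 9.52 × 10^3 × 7.63 × 10^-48 = 7.26 × 10^-44 m³.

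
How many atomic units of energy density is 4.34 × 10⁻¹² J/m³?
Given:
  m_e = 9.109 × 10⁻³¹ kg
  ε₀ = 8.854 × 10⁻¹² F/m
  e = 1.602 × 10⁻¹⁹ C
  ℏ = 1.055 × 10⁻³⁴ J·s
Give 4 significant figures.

1.482 × 10⁻²⁵

atomic unit of energy density: u_au = E_h/a₀³ = m_e⁴e¹⁰/((4πε₀)⁵ℏ⁸) = 2.929 × 10¹³ J/m³.
4.34 × 10⁻¹² / 2.929 × 10¹³ = 1.482 × 10⁻²⁵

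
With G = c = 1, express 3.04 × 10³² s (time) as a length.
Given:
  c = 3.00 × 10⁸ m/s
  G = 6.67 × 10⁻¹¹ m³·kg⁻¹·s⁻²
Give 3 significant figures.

Time → length via c.
3.04 × 10³² s × (c) = 9.12 × 10⁴⁰ m

9.12 × 10⁴⁰ m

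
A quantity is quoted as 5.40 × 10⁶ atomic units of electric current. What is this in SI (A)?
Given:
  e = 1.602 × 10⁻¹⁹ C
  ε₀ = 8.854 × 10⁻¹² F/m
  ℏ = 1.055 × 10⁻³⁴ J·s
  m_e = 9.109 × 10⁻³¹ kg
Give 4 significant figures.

3.570 × 10⁴ A

One atomic unit of electric current: I_au = e E_h/ℏ = m_e e⁵/((4πε₀)²ℏ³) = 6.612 × 10⁻³ A.
5.40 × 10⁶ × 6.612 × 10⁻³ A = 3.570 × 10⁴ A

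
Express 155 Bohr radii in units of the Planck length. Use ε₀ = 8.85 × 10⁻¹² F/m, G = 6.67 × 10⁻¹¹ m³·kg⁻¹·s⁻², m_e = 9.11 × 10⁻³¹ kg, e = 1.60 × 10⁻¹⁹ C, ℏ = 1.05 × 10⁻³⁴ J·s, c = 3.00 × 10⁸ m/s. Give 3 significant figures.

Bohr radius: a₀ = 4πε₀ℏ²/(m_e e²) = 5.26 × 10⁻¹¹ m
Planck length: ℓ_P = √(ℏG/c³) = 1.61 × 10⁻³⁵ m
155 × 5.26 × 10⁻¹¹ / 1.61 × 10⁻³⁵ = 5.06 × 10²⁶

5.06 × 10²⁶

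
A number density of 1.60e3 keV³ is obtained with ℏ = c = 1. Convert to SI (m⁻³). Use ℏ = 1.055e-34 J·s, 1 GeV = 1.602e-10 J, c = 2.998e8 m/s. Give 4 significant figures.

2.079e32 m⁻³

Number density is [L]⁻³ = [E]³/(ℏc)³.
1 GeV³ → 1/(ℏc)³ × (1 GeV in J)³ = 1.299e47 m⁻³.
Convert the energy scale: 1.60e3 keV³ = 1.60e-15 GeV³.
Result: 1.60e-15 × 1.299e47 = 2.079e32 m⁻³.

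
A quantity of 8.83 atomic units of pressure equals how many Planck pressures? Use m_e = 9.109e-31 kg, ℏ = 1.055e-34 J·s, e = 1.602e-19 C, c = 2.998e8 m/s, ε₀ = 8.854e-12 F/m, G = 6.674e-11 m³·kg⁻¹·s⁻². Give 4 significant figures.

5.583e-100

atomic unit of pressure: P_au = E_h/a₀³ = m_e⁴e¹⁰/((4πε₀)⁵ℏ⁸) = 2.929e13 Pa
Planck pressure: p_P = c⁷/(ℏG²) = 4.632e113 Pa
8.83 × 2.929e13 / 4.632e113 = 5.583e-100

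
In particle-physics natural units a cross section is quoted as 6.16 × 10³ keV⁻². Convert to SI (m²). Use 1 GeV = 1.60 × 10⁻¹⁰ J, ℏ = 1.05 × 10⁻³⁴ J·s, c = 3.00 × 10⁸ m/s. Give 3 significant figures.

2.39 × 10⁻¹⁶ m²

Area is [L]² = [E]⁻²·(ℏc)²; restore (ℏc)².
1 GeV⁻² → (ℏc)² × (1 GeV in J)⁻² = 3.88 × 10⁻³² m².
Convert the energy scale: 6.16 × 10³ keV⁻² = 6.16 × 10¹⁵ GeV⁻².
Result: 6.16 × 10¹⁵ × 3.88 × 10⁻³² = 2.39 × 10⁻¹⁶ m².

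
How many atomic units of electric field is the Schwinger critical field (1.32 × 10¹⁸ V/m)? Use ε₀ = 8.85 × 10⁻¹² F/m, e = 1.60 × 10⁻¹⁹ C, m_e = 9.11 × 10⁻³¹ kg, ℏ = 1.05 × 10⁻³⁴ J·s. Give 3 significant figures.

atomic unit of electric field: E_au = E_h/(e a₀) = m_e²e⁵/((4πε₀)³ℏ⁴) = 5.20 × 10¹¹ V/m.
1.32 × 10¹⁸ / 5.20 × 10¹¹ = 2.54 × 10⁶

2.54 × 10⁶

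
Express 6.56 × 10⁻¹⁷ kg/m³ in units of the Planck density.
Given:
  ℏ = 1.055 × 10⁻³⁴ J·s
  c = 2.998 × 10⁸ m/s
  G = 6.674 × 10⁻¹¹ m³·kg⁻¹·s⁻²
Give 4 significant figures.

1.273 × 10⁻¹¹³

Planck density: ρ_P = c⁵/(ℏG²) = 5.154 × 10⁹⁶ kg/m³.
6.56 × 10⁻¹⁷ / 5.154 × 10⁹⁶ = 1.273 × 10⁻¹¹³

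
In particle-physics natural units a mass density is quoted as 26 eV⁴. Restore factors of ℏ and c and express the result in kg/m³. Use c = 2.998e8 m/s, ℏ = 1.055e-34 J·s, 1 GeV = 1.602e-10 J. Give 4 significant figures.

Mass density is [E]/(c²[L]³) = [E]⁴/(ℏ³c⁵).
1 GeV⁴ → 1/(ℏ³c⁵) × (1 GeV in J)⁴ = 2.316e20 kg/m³.
Convert the energy scale: 26 eV⁴ = 2.60e-35 GeV⁴.
Result: 2.60e-35 × 2.316e20 = 6.022e-15 kg/m³.

6.022e-15 kg/m³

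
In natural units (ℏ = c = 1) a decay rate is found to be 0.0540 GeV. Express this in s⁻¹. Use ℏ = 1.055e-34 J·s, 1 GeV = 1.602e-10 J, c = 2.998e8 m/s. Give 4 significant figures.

A rate is [E]/ℏ; divide by ℏ.
1 GeV → 1/ℏ × (1 GeV in J) = 1.518e24 s⁻¹.
Result: 0.0540 × 1.518e24 = 8.200e22 s⁻¹.

8.200e22 s⁻¹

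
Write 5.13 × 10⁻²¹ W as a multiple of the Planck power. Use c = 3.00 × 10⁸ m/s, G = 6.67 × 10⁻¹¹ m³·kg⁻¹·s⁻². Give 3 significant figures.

Planck power: P_P = c⁵/G = 3.64 × 10⁵² W.
5.13 × 10⁻²¹ / 3.64 × 10⁵² = 1.41 × 10⁻⁷³

1.41 × 10⁻⁷³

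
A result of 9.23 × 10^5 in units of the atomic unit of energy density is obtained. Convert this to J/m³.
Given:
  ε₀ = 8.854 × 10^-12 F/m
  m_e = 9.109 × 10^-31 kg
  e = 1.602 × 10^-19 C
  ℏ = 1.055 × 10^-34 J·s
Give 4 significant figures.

2.704 × 10^19 J/m³

One atomic unit of energy density: u_au = E_h/a₀³ = m_e⁴e¹⁰/((4πε₀)⁵ℏ⁸) = 2.929 × 10^13 J/m³.
9.23 × 10^5 × 2.929 × 10^13 J/m³ = 2.704 × 10^19 J/m³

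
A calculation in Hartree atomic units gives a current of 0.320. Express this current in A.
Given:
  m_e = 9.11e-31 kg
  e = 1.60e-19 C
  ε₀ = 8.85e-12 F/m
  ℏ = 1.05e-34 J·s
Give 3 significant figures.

2.13e-3 A

One atomic unit of electric current: I_au = e E_h/ℏ = m_e e⁵/((4πε₀)²ℏ³) = 6.67e-3 A.
0.320 × 6.67e-3 A = 2.13e-3 A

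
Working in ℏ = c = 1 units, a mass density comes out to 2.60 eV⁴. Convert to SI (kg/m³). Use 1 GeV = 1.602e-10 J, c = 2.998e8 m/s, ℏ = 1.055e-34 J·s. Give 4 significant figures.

Mass density is [E]/(c²[L]³) = [E]⁴/(ℏ³c⁵).
1 GeV⁴ → 1/(ℏ³c⁵) × (1 GeV in J)⁴ = 2.316e20 kg/m³.
Convert the energy scale: 2.60 eV⁴ = 2.60e-36 GeV⁴.
Result: 2.60e-36 × 2.316e20 = 6.022e-16 kg/m³.

6.022e-16 kg/m³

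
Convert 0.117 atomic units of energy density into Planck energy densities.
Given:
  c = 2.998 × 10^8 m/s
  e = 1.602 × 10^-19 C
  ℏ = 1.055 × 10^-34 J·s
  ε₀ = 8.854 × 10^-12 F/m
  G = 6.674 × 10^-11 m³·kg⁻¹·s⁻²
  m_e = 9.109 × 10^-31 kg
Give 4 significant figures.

atomic unit of energy density: u_au = E_h/a₀³ = m_e⁴e¹⁰/((4πε₀)⁵ℏ⁸) = 2.929 × 10^13 J/m³
Planck energy density: u_P = c⁷/(ℏG²) = 4.632 × 10^113 J/m³
0.117 × 2.929 × 10^13 / 4.632 × 10^113 = 7.398 × 10^-102

7.398 × 10^-102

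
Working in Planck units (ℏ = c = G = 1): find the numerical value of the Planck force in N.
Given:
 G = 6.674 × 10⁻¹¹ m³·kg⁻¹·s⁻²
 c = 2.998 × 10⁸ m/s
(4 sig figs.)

1.210 × 10⁴⁴ N

From ℏ = c = G = 1 the force scale is F_P = c⁴/G.
  = 8.078 × 10³³ / 6.674 × 10⁻¹¹
  = 1.210 × 10⁴⁴ N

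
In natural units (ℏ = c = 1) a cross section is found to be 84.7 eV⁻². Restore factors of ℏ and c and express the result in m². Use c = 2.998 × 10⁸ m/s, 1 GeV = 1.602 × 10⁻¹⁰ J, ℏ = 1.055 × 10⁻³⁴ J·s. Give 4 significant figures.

3.302 × 10⁻¹² m²

Area is [L]² = [E]⁻²·(ℏc)²; restore (ℏc)².
1 GeV⁻² → (ℏc)² × (1 GeV in J)⁻² = 3.898 × 10⁻³² m².
Convert the energy scale: 84.7 eV⁻² = 8.47 × 10¹⁹ GeV⁻².
Result: 8.47 × 10¹⁹ × 3.898 × 10⁻³² = 3.302 × 10⁻¹² m².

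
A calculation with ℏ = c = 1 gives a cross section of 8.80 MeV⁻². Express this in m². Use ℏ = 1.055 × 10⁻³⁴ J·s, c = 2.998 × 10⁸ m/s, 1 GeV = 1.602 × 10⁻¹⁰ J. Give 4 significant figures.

Area is [L]² = [E]⁻²·(ℏc)²; restore (ℏc)².
1 GeV⁻² → (ℏc)² × (1 GeV in J)⁻² = 3.898 × 10⁻³² m².
Convert the energy scale: 8.80 MeV⁻² = 8.80 × 10⁶ GeV⁻².
Result: 8.80 × 10⁶ × 3.898 × 10⁻³² = 3.430 × 10⁻²⁵ m².

3.430 × 10⁻²⁵ m²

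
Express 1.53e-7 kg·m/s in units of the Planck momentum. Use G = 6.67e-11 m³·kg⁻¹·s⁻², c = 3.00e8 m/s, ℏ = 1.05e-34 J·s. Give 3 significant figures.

Planck momentum: p_P = √(ℏc³/G) = 6.52 kg·m/s.
1.53e-7 / 6.52 = 2.35e-8

2.35e-8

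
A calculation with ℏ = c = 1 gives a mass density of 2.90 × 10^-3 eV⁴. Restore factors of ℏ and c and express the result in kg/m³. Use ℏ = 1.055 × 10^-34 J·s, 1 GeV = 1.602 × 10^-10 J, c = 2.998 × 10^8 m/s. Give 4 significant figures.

Mass density is [E]/(c²[L]³) = [E]⁴/(ℏ³c⁵).
1 GeV⁴ → 1/(ℏ³c⁵) × (1 GeV in J)⁴ = 2.316 × 10^20 kg/m³.
Convert the energy scale: 2.90 × 10^-3 eV⁴ = 2.90 × 10^-39 GeV⁴.
Result: 2.90 × 10^-39 × 2.316 × 10^20 = 6.716 × 10^-19 kg/m³.

6.716 × 10^-19 kg/m³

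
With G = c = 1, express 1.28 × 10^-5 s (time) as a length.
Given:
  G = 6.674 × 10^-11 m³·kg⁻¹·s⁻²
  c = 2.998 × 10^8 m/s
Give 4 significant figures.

3.837 × 10^3 m

Time → length via c.
1.28 × 10^-5 s × (c) = 3.837 × 10^3 m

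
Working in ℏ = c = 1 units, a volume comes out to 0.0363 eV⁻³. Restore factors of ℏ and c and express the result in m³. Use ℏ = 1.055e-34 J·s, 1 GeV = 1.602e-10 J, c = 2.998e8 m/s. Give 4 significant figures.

2.794e-22 m³

Volume is [L]³ = [E]⁻³·(ℏc)³.
1 GeV⁻³ → (ℏc)³ × (1 GeV in J)⁻³ = 7.696e-48 m³.
Convert the energy scale: 0.0363 eV⁻³ = 3.63e25 GeV⁻³.
Result: 3.63e25 × 7.696e-48 = 2.794e-22 m³.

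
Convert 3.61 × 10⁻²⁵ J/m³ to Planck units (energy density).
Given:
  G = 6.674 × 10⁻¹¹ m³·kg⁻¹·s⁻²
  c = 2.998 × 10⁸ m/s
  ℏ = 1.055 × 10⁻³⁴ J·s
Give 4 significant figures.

Planck energy density: u_P = c⁷/(ℏG²) = 4.632 × 10¹¹³ J/m³.
3.61 × 10⁻²⁵ / 4.632 × 10¹¹³ = 7.793 × 10⁻¹³⁹

7.793 × 10⁻¹³⁹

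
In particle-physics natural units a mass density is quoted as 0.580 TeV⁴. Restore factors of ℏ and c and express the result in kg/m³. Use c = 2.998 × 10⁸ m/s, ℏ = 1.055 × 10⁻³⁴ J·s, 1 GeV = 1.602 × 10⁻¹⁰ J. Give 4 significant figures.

Mass density is [E]/(c²[L]³) = [E]⁴/(ℏ³c⁵).
1 GeV⁴ → 1/(ℏ³c⁵) × (1 GeV in J)⁴ = 2.316 × 10²⁰ kg/m³.
Convert the energy scale: 0.580 TeV⁴ = 5.80 × 10¹¹ GeV⁴.
Result: 5.80 × 10¹¹ × 2.316 × 10²⁰ = 1.343 × 10³² kg/m³.

1.343 × 10³² kg/m³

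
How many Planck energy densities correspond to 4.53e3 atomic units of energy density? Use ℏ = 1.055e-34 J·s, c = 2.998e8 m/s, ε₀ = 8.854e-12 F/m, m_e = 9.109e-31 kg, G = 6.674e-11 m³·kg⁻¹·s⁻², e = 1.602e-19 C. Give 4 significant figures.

2.864e-97

atomic unit of energy density: u_au = E_h/a₀³ = m_e⁴e¹⁰/((4πε₀)⁵ℏ⁸) = 2.929e13 J/m³
Planck energy density: u_P = c⁷/(ℏG²) = 4.632e113 J/m³
4.53e3 × 2.929e13 / 4.632e113 = 2.864e-97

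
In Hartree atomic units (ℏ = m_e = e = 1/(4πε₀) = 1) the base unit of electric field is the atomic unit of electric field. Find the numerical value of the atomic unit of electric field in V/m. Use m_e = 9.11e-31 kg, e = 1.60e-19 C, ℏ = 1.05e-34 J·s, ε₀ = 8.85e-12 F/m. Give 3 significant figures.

E_au = E_h/(e a₀) = m_e²e⁵/((4πε₀)³ℏ⁴)
E_h = 4.38e-18 J
a₀ = 5.26e-11 m
E_h/(e·a₀) = 5.20e11 V/m

5.20e11 V/m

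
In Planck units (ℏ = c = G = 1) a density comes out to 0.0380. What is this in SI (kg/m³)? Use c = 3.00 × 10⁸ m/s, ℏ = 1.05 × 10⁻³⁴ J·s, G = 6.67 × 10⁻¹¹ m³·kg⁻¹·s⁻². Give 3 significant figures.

One Planck density: ρ_P = c⁵/(ℏG²) = 5.20 × 10⁹⁶ kg/m³.
0.0380 × 5.20 × 10⁹⁶ kg/m³ = 1.98 × 10⁹⁵ kg/m³

1.98 × 10⁹⁵ kg/m³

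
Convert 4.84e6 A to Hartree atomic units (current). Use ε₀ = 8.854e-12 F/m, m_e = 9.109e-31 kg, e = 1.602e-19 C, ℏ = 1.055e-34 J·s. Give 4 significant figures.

atomic unit of electric current: I_au = e E_h/ℏ = m_e e⁵/((4πε₀)²ℏ³) = 6.612e-3 A.
4.84e6 / 6.612e-3 = 7.320e8

7.320e8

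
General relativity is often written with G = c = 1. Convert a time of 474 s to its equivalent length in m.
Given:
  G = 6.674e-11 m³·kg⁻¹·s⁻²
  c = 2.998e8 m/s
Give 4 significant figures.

Time → length via c.
474 s × (c) = 1.421e11 m

1.421e11 m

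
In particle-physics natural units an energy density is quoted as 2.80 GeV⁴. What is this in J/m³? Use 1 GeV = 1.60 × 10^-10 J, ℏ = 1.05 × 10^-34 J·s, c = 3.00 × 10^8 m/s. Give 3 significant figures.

5.87 × 10^37 J/m³

[E]/[L]³ = [E]⁴/(ℏc)³; restore (ℏc)⁻³.
1 GeV⁴ → 1/(ℏc)³ × (1 GeV in J)⁴ = 2.10 × 10^37 J/m³.
Result: 2.80 × 2.10 × 10^37 = 5.87 × 10^37 J/m³.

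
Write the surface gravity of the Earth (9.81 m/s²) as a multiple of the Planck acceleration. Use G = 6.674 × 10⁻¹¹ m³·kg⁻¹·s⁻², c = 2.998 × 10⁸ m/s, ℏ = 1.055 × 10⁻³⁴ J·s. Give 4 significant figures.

1.764 × 10⁻⁵¹

Planck acceleration: a_P = √(c⁷/(ℏG)) = 5.560 × 10⁵¹ m/s².
9.81 / 5.560 × 10⁵¹ = 1.764 × 10⁻⁵¹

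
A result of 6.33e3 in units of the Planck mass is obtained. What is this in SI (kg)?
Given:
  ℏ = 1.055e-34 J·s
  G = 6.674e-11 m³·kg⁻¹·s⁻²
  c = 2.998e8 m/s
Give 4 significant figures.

1.378e-4 kg

One Planck mass: m_P = √(ℏc/G) = 2.177e-8 kg.
6.33e3 × 2.177e-8 kg = 1.378e-4 kg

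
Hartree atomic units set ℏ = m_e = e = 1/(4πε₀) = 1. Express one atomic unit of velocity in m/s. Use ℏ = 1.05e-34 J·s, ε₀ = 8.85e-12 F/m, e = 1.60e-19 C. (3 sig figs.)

2.19e6 m/s

The unique combination of the constants set to 1 with dimensions of velocity is v_au = e²/(4πε₀ℏ).
  = 2.56e-38 / 1.17e-44
  = 2.19e6 m/s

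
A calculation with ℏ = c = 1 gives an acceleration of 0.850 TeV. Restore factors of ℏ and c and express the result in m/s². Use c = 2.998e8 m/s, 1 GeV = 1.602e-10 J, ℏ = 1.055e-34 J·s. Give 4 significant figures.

Acceleration is [L]/[T]² = c·[E]/ℏ.
1 GeV → c/ℏ × (1 GeV in J) = 4.552e32 m/s².
Convert the energy scale: 0.850 TeV = 850 GeV.
Result: 850 × 4.552e32 = 3.870e35 m/s².

3.870e35 m/s²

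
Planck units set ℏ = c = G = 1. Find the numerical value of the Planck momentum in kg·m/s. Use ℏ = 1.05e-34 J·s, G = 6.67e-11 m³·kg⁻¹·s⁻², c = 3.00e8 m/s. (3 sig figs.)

6.52 kg·m/s

Dimensional analysis gives p_P = √(ℏc³/G).
  = √(42.5)
  = 6.52 kg·m/s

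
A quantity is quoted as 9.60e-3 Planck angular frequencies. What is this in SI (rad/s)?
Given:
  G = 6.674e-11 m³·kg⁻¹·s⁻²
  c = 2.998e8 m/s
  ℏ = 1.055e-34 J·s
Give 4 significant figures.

One Planck angular frequency: ω_P = √(c⁵/(ℏG)) = 1.855e43 rad/s.
9.60e-3 × 1.855e43 rad/s = 1.780e41 rad/s

1.780e41 rad/s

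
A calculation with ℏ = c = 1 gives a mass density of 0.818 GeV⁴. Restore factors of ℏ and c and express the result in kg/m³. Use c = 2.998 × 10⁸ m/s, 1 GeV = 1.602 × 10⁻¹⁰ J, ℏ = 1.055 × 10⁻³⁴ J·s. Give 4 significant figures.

Mass density is [E]/(c²[L]³) = [E]⁴/(ℏ³c⁵).
1 GeV⁴ → 1/(ℏ³c⁵) × (1 GeV in J)⁴ = 2.316 × 10²⁰ kg/m³.
Result: 0.818 × 2.316 × 10²⁰ = 1.894 × 10²⁰ kg/m³.

1.894 × 10²⁰ kg/m³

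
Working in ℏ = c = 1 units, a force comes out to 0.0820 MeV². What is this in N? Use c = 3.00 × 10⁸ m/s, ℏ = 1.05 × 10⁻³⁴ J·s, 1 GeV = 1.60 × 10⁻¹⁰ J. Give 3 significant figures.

0.0666 N

Force is [E]/[L] = [E]²/(ℏc); restore (ℏc)⁻¹.
1 GeV² → 1/(ℏc) × (1 GeV in J)² = 8.13 × 10⁵ N.
Convert the energy scale: 0.0820 MeV² = 8.20 × 10⁻⁸ GeV².
Result: 8.20 × 10⁻⁸ × 8.13 × 10⁵ = 0.0666 N.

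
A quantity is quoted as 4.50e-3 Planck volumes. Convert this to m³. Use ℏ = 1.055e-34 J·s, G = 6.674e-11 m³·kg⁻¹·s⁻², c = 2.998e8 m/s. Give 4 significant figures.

One Planck volume: V_P = (ℏG/c³)^(3/2) = 4.224e-105 m³.
4.50e-3 × 4.224e-105 m³ = 1.901e-107 m³

1.901e-107 m³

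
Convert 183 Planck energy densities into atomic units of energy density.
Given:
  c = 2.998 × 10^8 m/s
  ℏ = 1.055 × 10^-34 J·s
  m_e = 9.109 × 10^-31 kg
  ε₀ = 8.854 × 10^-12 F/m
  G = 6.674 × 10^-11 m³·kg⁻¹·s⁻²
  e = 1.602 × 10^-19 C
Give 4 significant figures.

2.894 × 10^102

Planck energy density: u_P = c⁷/(ℏG²) = 4.632 × 10^113 J/m³
atomic unit of energy density: u_au = E_h/a₀³ = m_e⁴e¹⁰/((4πε₀)⁵ℏ⁸) = 2.929 × 10^13 J/m³
183 × 4.632 × 10^113 / 2.929 × 10^13 = 2.894 × 10^102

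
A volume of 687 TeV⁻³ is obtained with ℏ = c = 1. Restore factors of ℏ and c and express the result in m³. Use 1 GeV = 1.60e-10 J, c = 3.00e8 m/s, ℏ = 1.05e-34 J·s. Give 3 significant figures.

Volume is [L]³ = [E]⁻³·(ℏc)³.
1 GeV⁻³ → (ℏc)³ × (1 GeV in J)⁻³ = 7.63e-48 m³.
Convert the energy scale: 687 TeV⁻³ = 6.87e-7 GeV⁻³.
Result: 6.87e-7 × 7.63e-48 = 5.24e-54 m³.

5.24e-54 m³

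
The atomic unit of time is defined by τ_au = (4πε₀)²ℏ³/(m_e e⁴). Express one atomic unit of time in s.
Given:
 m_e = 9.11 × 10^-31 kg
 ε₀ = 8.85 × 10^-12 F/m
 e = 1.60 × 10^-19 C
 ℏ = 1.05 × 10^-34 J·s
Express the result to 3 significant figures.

τ_au = (4πε₀)²ℏ³/(m_e e⁴)
E_h = 4.38 × 10^-18 J
ℏ/E_h = 2.40 × 10^-17 s

2.40 × 10^-17 s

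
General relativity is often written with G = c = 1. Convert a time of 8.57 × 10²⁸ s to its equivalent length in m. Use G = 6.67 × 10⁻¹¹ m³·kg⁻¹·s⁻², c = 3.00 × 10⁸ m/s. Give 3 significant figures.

Time → length via c.
8.57 × 10²⁸ s × (c) = 2.57 × 10³⁷ m

2.57 × 10³⁷ m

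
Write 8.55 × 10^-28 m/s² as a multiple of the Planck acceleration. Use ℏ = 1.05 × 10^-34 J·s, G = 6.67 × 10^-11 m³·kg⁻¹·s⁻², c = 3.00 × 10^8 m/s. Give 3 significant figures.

Planck acceleration: a_P = √(c⁷/(ℏG)) = 5.59 × 10^51 m/s².
8.55 × 10^-28 / 5.59 × 10^51 = 1.53 × 10^-79

1.53 × 10^-79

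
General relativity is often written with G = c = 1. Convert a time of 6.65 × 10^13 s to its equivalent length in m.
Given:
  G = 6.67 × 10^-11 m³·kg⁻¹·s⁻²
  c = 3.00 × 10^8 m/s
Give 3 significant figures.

Time → length via c.
6.65 × 10^13 s × (c) = 2.00 × 10^22 m

2.00 × 10^22 m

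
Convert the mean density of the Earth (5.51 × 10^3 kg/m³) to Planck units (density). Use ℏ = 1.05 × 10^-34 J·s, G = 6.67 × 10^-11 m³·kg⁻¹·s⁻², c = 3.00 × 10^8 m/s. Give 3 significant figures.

1.06 × 10^-93

Planck density: ρ_P = c⁵/(ℏG²) = 5.20 × 10^96 kg/m³.
5.51 × 10^3 / 5.20 × 10^96 = 1.06 × 10^-93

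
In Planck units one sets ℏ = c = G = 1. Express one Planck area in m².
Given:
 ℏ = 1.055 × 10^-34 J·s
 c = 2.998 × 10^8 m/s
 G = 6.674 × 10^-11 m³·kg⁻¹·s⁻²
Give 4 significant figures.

A_P = ℏG/c³
  = 7.041 × 10^-45 / 2.695 × 10^25
  = 2.613 × 10^-70 m²

2.613 × 10^-70 m²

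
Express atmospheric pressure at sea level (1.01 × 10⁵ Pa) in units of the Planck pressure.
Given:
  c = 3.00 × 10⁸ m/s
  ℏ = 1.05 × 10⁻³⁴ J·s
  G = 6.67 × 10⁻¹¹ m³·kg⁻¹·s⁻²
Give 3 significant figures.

Planck pressure: p_P = c⁷/(ℏG²) = 4.68 × 10¹¹³ Pa.
1.01 × 10⁵ / 4.68 × 10¹¹³ = 2.16 × 10⁻¹⁰⁹

2.16 × 10⁻¹⁰⁹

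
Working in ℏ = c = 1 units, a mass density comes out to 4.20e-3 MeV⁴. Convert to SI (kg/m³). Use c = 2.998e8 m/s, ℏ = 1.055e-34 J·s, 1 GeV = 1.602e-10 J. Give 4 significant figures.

9.727e5 kg/m³

Mass density is [E]/(c²[L]³) = [E]⁴/(ℏ³c⁵).
1 GeV⁴ → 1/(ℏ³c⁵) × (1 GeV in J)⁴ = 2.316e20 kg/m³.
Convert the energy scale: 4.20e-3 MeV⁴ = 4.20e-15 GeV⁴.
Result: 4.20e-15 × 2.316e20 = 9.727e5 kg/m³.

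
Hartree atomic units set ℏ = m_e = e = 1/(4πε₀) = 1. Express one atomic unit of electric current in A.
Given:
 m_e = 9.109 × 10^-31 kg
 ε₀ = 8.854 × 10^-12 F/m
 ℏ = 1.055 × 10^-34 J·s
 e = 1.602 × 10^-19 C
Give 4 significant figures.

6.612 × 10^-3 A

From ℏ = m_e = e = 1/(4πε₀) = 1 the current scale is I_au = e E_h/ℏ = m_e e⁵/((4πε₀)²ℏ³).
E_h = 4.354 × 10^-18 J
e·E_h/ℏ = 6.612 × 10^-3 A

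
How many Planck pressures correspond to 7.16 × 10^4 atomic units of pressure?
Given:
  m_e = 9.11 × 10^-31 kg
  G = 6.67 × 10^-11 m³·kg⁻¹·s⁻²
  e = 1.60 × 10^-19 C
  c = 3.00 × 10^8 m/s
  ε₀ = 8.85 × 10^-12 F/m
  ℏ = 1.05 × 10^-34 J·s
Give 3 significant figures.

4.61 × 10^-96

atomic unit of pressure: P_au = E_h/a₀³ = m_e⁴e¹⁰/((4πε₀)⁵ℏ⁸) = 3.01 × 10^13 Pa
Planck pressure: p_P = c⁷/(ℏG²) = 4.68 × 10^113 Pa
7.16 × 10^4 × 3.01 × 10^13 / 4.68 × 10^113 = 4.61 × 10^-96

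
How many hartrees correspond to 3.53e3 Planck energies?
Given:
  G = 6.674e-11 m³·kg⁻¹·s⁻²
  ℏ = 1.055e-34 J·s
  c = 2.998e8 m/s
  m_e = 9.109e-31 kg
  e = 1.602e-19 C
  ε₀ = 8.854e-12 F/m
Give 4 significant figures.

1.586e30

Planck energy: E_P = √(ℏc⁵/G) = 1.957e9 J
hartree: E_h = m_e e⁴/(4πε₀ℏ)² = 4.354e-18 J
3.53e3 × 1.957e9 / 4.354e-18 = 1.586e30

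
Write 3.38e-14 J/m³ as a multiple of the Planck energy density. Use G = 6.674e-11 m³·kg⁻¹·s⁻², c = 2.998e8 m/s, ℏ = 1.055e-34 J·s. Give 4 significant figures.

7.297e-128

Planck energy density: u_P = c⁷/(ℏG²) = 4.632e113 J/m³.
3.38e-14 / 4.632e113 = 7.297e-128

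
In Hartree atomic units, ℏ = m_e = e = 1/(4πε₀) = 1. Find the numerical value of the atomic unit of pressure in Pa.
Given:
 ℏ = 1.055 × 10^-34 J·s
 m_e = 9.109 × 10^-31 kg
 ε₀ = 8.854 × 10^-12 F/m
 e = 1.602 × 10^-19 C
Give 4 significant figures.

2.929 × 10^13 Pa

From ℏ = m_e = e = 1/(4πε₀) = 1 the pressure scale is P_au = E_h/a₀³ = m_e⁴e¹⁰/((4πε₀)⁵ℏ⁸).
E_h = 4.354 × 10^-18 J
a₀ = 5.297 × 10^-11 m
E_h/a₀³ = 2.929 × 10^13 Pa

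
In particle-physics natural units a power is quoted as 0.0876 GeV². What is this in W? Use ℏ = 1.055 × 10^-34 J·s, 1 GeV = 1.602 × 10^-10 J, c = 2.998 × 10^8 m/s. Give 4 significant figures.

Power is [E]/[T] = [E]²/ℏ.
1 GeV² → 1/ℏ × (1 GeV in J)² = 2.433 × 10^14 W.
Result: 0.0876 × 2.433 × 10^14 = 2.131 × 10^13 W.

2.131 × 10^13 W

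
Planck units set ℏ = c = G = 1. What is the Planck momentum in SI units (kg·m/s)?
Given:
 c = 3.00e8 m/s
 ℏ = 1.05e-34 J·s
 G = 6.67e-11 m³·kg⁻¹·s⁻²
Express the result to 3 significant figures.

6.52 kg·m/s

From ℏ = c = G = 1 the momentum scale is p_P = √(ℏc³/G).
  = √(42.5)
  = 6.52 kg·m/s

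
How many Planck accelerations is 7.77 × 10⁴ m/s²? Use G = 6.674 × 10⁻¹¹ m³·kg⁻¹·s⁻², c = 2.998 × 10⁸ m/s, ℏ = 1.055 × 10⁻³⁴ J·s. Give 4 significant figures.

Planck acceleration: a_P = √(c⁷/(ℏG)) = 5.560 × 10⁵¹ m/s².
7.77 × 10⁴ / 5.560 × 10⁵¹ = 1.397 × 10⁻⁴⁷

1.397 × 10⁻⁴⁷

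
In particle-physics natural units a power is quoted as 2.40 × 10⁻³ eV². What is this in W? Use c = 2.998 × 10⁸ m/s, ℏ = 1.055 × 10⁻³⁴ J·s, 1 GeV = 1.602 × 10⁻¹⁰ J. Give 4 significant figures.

5.838 × 10⁻⁷ W

Power is [E]/[T] = [E]²/ℏ.
1 GeV² → 1/ℏ × (1 GeV in J)² = 2.433 × 10¹⁴ W.
Convert the energy scale: 2.40 × 10⁻³ eV² = 2.40 × 10⁻²¹ GeV².
Result: 2.40 × 10⁻²¹ × 2.433 × 10¹⁴ = 5.838 × 10⁻⁷ W.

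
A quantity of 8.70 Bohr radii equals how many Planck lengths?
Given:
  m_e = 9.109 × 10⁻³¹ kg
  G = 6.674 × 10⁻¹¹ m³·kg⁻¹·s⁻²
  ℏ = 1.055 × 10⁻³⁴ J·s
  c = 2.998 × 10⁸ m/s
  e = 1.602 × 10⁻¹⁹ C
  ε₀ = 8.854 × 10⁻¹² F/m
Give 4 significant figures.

2.851 × 10²⁵

Bohr radius: a₀ = 4πε₀ℏ²/(m_e e²) = 5.297 × 10⁻¹¹ m
Planck length: ℓ_P = √(ℏG/c³) = 1.616 × 10⁻³⁵ m
8.70 × 5.297 × 10⁻¹¹ / 1.616 × 10⁻³⁵ = 2.851 × 10²⁵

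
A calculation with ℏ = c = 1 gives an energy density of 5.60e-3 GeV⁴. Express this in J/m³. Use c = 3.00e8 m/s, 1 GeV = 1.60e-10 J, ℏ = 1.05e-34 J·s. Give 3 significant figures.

[E]/[L]³ = [E]⁴/(ℏc)³; restore (ℏc)⁻³.
1 GeV⁴ → 1/(ℏc)³ × (1 GeV in J)⁴ = 2.10e37 J/m³.
Result: 5.60e-3 × 2.10e37 = 1.17e35 J/m³.

1.17e35 J/m³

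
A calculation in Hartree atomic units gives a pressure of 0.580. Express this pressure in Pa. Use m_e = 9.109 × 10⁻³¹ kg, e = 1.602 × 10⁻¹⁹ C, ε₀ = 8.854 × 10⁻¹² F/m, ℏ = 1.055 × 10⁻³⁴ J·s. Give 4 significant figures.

1.699 × 10¹³ Pa

One atomic unit of pressure: P_au = E_h/a₀³ = m_e⁴e¹⁰/((4πε₀)⁵ℏ⁸) = 2.929 × 10¹³ Pa.
0.580 × 2.929 × 10¹³ Pa = 1.699 × 10¹³ Pa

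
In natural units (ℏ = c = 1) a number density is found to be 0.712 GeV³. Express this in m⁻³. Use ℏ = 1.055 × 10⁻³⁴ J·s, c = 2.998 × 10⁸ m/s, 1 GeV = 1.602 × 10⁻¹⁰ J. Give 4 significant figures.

Number density is [L]⁻³ = [E]³/(ℏc)³.
1 GeV³ → 1/(ℏc)³ × (1 GeV in J)³ = 1.299 × 10⁴⁷ m⁻³.
Result: 0.712 × 1.299 × 10⁴⁷ = 9.252 × 10⁴⁶ m⁻³.

9.252 × 10⁴⁶ m⁻³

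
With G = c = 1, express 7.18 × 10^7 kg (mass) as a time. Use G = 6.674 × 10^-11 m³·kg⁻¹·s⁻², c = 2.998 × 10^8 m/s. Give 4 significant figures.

Mass → time via G/c³.
7.18 × 10^7 kg × (G/c³) = 1.778 × 10^-28 s

1.778 × 10^-28 s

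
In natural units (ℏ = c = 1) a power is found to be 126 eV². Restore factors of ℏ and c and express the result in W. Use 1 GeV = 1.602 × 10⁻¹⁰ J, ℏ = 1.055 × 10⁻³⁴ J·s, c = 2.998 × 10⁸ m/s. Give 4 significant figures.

0.03065 W

Power is [E]/[T] = [E]²/ℏ.
1 GeV² → 1/ℏ × (1 GeV in J)² = 2.433 × 10¹⁴ W.
Convert the energy scale: 126 eV² = 1.26 × 10⁻¹⁶ GeV².
Result: 1.26 × 10⁻¹⁶ × 2.433 × 10¹⁴ = 0.03065 W.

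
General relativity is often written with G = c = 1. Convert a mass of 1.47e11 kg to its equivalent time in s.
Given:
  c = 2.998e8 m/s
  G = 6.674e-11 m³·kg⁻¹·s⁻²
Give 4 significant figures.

Mass → time via G/c³.
1.47e11 kg × (G/c³) = 3.641e-25 s

3.641e-25 s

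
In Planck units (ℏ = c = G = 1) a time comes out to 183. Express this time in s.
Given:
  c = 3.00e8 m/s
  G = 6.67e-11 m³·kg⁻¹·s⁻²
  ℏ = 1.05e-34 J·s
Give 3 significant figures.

9.82e-42 s

One Planck time: t_P = √(ℏG/c⁵) = 5.37e-44 s.
183 × 5.37e-44 s = 9.82e-42 s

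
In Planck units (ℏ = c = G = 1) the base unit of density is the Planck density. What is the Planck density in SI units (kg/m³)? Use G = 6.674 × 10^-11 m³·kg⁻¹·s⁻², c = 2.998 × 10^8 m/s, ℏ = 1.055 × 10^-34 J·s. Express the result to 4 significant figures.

ρ_P = c⁵/(ℏG²)
  = 2.422 × 10^42 / 4.699 × 10^-55
  = 5.154 × 10^96 kg/m³

5.154 × 10^96 kg/m³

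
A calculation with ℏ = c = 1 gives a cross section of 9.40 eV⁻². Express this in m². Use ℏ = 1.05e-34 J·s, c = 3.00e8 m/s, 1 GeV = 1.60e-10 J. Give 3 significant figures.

3.64e-13 m²

Area is [L]² = [E]⁻²·(ℏc)²; restore (ℏc)².
1 GeV⁻² → (ℏc)² × (1 GeV in J)⁻² = 3.88e-32 m².
Convert the energy scale: 9.40 eV⁻² = 9.40e18 GeV⁻².
Result: 9.40e18 × 3.88e-32 = 3.64e-13 m².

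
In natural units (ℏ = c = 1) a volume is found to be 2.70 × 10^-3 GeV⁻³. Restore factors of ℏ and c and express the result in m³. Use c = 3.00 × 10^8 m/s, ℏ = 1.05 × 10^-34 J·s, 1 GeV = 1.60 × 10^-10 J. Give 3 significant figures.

2.06 × 10^-50 m³

Volume is [L]³ = [E]⁻³·(ℏc)³.
1 GeV⁻³ → (ℏc)³ × (1 GeV in J)⁻³ = 7.63 × 10^-48 m³.
Result: 2.70 × 10^-3 × 7.63 × 10^-48 = 2.06 × 10^-50 m³.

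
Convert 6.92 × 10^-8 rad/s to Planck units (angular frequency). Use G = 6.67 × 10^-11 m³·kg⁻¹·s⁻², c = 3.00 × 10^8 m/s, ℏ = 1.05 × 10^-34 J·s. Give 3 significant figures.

Planck angular frequency: ω_P = √(c⁵/(ℏG)) = 1.86 × 10^43 rad/s.
6.92 × 10^-8 / 1.86 × 10^43 = 3.72 × 10^-51

3.72 × 10^-51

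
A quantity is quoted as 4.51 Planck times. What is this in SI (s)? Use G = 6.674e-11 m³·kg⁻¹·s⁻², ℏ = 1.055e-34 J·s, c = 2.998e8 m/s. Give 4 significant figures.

One Planck time: t_P = √(ℏG/c⁵) = 5.392e-44 s.
4.51 × 5.392e-44 s = 2.432e-43 s

2.432e-43 s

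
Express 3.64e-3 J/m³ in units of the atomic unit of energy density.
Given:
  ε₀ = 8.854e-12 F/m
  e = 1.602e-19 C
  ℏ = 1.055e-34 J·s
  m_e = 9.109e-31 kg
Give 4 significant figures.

1.243e-16

atomic unit of energy density: u_au = E_h/a₀³ = m_e⁴e¹⁰/((4πε₀)⁵ℏ⁸) = 2.929e13 J/m³.
3.64e-3 / 2.929e13 = 1.243e-16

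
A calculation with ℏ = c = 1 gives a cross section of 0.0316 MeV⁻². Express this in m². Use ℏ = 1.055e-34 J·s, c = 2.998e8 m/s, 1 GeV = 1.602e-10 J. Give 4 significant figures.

1.232e-27 m²

Area is [L]² = [E]⁻²·(ℏc)²; restore (ℏc)².
1 GeV⁻² → (ℏc)² × (1 GeV in J)⁻² = 3.898e-32 m².
Convert the energy scale: 0.0316 MeV⁻² = 3.16e4 GeV⁻².
Result: 3.16e4 × 3.898e-32 = 1.232e-27 m².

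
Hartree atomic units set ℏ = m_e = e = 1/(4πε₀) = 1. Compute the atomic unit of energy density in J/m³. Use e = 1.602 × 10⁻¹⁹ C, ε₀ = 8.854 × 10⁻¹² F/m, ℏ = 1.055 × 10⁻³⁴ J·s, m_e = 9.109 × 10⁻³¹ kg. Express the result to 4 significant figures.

The unique combination of the constants set to 1 with dimensions of energy density is u_au = E_h/a₀³ = m_e⁴e¹⁰/((4πε₀)⁵ℏ⁸).
E_h = 4.354 × 10⁻¹⁸ J
a₀ = 5.297 × 10⁻¹¹ m
E_h/a₀³ = 2.929 × 10¹³ J/m³

2.929 × 10¹³ J/m³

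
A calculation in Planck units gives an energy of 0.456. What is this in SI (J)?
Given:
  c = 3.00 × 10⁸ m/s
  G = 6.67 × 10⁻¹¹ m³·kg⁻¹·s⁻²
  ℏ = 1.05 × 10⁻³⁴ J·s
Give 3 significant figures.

8.92 × 10⁸ J

One Planck energy: E_P = √(ℏc⁵/G) = 1.96 × 10⁹ J.
0.456 × 1.96 × 10⁹ J = 8.92 × 10⁸ J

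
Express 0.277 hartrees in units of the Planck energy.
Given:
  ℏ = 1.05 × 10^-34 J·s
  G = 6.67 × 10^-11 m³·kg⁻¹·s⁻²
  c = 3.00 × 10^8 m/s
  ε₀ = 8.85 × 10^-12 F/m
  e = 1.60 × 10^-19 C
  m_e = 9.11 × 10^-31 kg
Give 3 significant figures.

hartree: E_h = m_e e⁴/(4πε₀ℏ)² = 4.38 × 10^-18 J
Planck energy: E_P = √(ℏc⁵/G) = 1.96 × 10^9 J
0.277 × 4.38 × 10^-18 / 1.96 × 10^9 = 6.20 × 10^-28

6.20 × 10^-28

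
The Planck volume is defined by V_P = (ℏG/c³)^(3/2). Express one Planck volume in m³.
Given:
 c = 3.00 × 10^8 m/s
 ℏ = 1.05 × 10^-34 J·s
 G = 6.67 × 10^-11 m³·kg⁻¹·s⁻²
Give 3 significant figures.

V_P = (ℏG/c³)^(3/2)
  = √(1.75 × 10^-209)
  = 4.18 × 10^-105 m³

4.18 × 10^-105 m³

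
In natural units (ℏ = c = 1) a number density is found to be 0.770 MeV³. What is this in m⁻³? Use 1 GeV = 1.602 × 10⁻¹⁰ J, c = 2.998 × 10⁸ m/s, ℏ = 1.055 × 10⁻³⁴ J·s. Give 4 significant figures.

Number density is [L]⁻³ = [E]³/(ℏc)³.
1 GeV³ → 1/(ℏc)³ × (1 GeV in J)³ = 1.299 × 10⁴⁷ m⁻³.
Convert the energy scale: 0.770 MeV³ = 7.70 × 10⁻¹⁰ GeV³.
Result: 7.70 × 10⁻¹⁰ × 1.299 × 10⁴⁷ = 1.001 × 10³⁸ m⁻³.

1.001 × 10³⁸ m⁻³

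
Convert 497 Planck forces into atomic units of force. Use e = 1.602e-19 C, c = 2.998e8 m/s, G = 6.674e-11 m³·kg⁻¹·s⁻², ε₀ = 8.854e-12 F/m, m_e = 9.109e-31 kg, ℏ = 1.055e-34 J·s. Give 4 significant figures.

7.319e53

Planck force: F_P = c⁴/G = 1.210e44 N
atomic unit of force: F_au = E_h/a₀ = m_e²e⁶/((4πε₀)³ℏ⁴) = 8.220e-8 N
497 × 1.210e44 / 8.220e-8 = 7.319e53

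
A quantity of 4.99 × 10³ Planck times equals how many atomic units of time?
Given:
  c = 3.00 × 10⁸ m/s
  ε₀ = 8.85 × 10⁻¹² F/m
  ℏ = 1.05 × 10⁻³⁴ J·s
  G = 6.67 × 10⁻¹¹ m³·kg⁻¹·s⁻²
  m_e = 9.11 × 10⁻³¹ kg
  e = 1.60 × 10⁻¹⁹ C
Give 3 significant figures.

Planck time: t_P = √(ℏG/c⁵) = 5.37 × 10⁻⁴⁴ s
atomic unit of time: τ_au = (4πε₀)²ℏ³/(m_e e⁴) = 2.40 × 10⁻¹⁷ s
4.99 × 10³ × 5.37 × 10⁻⁴⁴ / 2.40 × 10⁻¹⁷ = 1.12 × 10⁻²³

1.12 × 10⁻²³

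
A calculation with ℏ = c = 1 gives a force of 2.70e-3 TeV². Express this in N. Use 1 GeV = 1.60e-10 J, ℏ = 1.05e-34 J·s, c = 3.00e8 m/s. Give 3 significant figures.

Force is [E]/[L] = [E]²/(ℏc); restore (ℏc)⁻¹.
1 GeV² → 1/(ℏc) × (1 GeV in J)² = 8.13e5 N.
Convert the energy scale: 2.70e-3 TeV² = 2.70e3 GeV².
Result: 2.70e3 × 8.13e5 = 2.19e9 N.

2.19e9 N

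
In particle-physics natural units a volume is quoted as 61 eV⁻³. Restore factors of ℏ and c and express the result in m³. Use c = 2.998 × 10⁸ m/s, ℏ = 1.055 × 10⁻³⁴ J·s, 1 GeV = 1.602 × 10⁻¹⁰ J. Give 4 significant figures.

Volume is [L]³ = [E]⁻³·(ℏc)³.
1 GeV⁻³ → (ℏc)³ × (1 GeV in J)⁻³ = 7.696 × 10⁻⁴⁸ m³.
Convert the energy scale: 61 eV⁻³ = 6.10 × 10²⁸ GeV⁻³.
Result: 6.10 × 10²⁸ × 7.696 × 10⁻⁴⁸ = 4.695 × 10⁻¹⁹ m³.

4.695 × 10⁻¹⁹ m³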